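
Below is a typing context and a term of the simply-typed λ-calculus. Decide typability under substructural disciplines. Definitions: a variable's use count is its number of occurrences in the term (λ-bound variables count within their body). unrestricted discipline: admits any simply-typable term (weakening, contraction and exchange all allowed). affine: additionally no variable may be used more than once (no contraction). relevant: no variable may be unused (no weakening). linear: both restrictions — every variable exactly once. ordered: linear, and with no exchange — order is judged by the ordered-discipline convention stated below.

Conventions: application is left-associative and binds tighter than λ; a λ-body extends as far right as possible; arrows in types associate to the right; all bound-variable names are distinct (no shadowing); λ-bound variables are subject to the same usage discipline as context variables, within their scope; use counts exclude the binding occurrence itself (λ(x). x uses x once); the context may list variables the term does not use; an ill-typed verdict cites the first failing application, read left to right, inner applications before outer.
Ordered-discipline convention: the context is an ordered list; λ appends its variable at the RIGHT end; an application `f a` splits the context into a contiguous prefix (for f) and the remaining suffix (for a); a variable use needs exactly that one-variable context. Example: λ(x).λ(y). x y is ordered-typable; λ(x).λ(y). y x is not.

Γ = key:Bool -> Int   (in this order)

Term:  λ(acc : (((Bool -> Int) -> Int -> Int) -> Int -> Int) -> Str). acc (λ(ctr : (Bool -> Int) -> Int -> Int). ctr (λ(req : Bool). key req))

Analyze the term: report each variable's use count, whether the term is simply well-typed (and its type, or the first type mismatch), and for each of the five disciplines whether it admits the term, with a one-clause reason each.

use counts: key=1; acc [bound]=1; ctr [bound]=1; req [bound]=1
left-to-right use order: acc, ctr, key, req
typing: ✓ — ((((Bool -> Int) -> Int -> Int) -> Int -> Int) -> Str) -> Str
ordered: ✗ — use order acc, ctr, key, req needs exchange
linear: ✓ — single use per variable (key, acc, ctr, req)
affine: ✓ — no duplicate uses among key, acc, ctr, req
relevant: ✓ — none of key, acc, ctr, req goes unused
unrestricted: ✓ — type-checks (((((Bool -> Int) -> Int -> Int) -> Int -> Int) -> Str) -> Str) and nothing is barred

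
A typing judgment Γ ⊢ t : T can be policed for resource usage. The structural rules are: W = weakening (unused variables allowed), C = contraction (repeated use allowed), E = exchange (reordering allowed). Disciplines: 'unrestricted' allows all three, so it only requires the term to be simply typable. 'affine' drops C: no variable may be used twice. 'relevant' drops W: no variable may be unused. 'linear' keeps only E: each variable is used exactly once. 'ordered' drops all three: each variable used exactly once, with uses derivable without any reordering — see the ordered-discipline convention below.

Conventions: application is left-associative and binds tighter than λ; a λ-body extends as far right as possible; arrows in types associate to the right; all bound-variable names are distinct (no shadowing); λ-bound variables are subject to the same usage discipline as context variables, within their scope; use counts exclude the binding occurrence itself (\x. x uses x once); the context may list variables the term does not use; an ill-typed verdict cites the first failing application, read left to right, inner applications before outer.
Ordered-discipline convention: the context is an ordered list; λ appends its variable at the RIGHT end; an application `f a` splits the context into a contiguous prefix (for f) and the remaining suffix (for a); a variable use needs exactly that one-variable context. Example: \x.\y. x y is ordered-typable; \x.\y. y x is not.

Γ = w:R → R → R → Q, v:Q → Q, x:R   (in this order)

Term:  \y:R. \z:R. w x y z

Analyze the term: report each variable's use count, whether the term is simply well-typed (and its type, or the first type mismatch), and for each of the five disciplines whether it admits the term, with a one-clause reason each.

usage: w: 1×, v: 0×, x: 1×, y [bound]: 1×, z [bound]: 1×
left-to-right use order: w, x, y, z
typing: well-typed — term : R → R → Q
ordered: ✗, v left unused
linear: ✗, v left unused
affine: ✓, no duplicate uses among w, v, x, y, z
relevant: ✗, v left unused
unrestricted: ✓, type-checks (R → R → Q) and nothing is barred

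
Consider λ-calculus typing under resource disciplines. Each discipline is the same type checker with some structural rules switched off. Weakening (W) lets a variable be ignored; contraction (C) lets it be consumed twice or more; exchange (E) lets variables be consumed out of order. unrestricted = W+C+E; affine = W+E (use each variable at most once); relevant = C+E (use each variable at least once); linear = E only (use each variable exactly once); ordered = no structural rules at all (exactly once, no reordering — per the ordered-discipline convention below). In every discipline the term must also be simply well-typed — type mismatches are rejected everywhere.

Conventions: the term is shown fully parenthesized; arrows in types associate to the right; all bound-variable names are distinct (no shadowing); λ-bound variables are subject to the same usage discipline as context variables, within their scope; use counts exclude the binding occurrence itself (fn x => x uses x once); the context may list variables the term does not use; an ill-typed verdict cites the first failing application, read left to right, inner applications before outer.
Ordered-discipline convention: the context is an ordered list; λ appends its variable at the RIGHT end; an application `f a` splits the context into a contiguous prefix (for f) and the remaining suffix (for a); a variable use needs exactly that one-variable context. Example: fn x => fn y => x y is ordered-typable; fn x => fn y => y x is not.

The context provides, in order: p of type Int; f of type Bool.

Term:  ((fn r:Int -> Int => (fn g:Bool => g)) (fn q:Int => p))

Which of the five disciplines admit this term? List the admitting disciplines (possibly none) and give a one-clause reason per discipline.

admitted in: affine, unrestricted
use counts: p ×1, f ×0, r (bound) ×0, g (bound) ×1, q (bound) ×0
order of uses: g, p
typing: well-typed at Bool -> Bool
ordered: ✗ — needs weakening: f, r, q unused
linear: ✗ — needs weakening: f, r, q unused
affine: ✓ — none of p, f, r, g, q used more than once
relevant: ✗ — needs weakening: f, r, q unused
unrestricted: ✓ — type-checks (Bool -> Bool) and nothing is barred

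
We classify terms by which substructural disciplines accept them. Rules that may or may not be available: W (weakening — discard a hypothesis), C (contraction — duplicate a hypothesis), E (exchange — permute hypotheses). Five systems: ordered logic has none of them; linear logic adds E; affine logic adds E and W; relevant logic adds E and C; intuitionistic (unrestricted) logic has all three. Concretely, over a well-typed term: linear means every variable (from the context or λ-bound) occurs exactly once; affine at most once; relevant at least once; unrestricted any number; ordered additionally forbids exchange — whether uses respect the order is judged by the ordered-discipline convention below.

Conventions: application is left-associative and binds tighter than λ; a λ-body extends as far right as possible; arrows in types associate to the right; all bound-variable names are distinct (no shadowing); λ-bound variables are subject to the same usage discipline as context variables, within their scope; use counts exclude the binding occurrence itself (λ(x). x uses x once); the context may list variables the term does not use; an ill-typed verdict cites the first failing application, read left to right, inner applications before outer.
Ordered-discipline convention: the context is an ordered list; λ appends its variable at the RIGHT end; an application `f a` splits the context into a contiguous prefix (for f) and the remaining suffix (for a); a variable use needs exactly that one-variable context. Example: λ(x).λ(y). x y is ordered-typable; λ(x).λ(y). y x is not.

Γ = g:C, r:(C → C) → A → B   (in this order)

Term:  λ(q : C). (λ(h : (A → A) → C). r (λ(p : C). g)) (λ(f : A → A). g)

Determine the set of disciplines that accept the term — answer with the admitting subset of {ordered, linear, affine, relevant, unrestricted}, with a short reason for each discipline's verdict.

admitted in: unrestricted
variable uses: g=2; r=1; q [bound]=0; h [bound]=0; p [bound]=0; f [bound]=0
uses in reading order: r, g, g
typing: ✓ — C → A → B
ordered ✗ (needs contraction — g ×2; q, h, p, f never used (weakening))
linear ✗ (needs contraction — g ×2; q, h, p, f never used (weakening))
affine ✗ (needs contraction — g ×2)
relevant ✗ (q, h, p, f never used (weakening))
unrestricted ✓ (typability at C → A → B is all that's needed)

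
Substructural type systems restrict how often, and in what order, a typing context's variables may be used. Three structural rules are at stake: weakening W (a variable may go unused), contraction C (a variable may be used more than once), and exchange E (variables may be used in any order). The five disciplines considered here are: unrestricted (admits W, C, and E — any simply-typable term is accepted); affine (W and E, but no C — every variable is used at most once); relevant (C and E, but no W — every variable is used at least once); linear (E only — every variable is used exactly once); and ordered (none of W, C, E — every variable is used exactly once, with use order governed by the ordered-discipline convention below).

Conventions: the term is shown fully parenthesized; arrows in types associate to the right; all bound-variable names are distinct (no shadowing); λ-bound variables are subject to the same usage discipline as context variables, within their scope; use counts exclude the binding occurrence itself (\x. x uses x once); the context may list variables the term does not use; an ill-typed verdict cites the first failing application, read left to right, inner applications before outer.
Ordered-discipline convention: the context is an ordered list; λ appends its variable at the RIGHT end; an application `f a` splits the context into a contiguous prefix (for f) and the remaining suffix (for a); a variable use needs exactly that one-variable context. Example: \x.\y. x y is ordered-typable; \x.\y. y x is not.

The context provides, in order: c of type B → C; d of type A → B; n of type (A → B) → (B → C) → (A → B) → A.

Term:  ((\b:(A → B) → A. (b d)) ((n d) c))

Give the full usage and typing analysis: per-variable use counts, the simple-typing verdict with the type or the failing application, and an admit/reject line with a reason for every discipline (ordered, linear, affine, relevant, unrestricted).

usage: c: 1×; d: 2×; n: 1×; b (bound): 1×
use order (left to right): b, d, n, d, c
typing: ✓ — A
ordered: ✗, repeated use of d ×2
linear: ✗, repeated use of d ×2
affine: ✗, repeated use of d ×2
relevant: ✓, at least one use each (c, d, n, b)
unrestricted: ✓, well-typed at A; no restrictions here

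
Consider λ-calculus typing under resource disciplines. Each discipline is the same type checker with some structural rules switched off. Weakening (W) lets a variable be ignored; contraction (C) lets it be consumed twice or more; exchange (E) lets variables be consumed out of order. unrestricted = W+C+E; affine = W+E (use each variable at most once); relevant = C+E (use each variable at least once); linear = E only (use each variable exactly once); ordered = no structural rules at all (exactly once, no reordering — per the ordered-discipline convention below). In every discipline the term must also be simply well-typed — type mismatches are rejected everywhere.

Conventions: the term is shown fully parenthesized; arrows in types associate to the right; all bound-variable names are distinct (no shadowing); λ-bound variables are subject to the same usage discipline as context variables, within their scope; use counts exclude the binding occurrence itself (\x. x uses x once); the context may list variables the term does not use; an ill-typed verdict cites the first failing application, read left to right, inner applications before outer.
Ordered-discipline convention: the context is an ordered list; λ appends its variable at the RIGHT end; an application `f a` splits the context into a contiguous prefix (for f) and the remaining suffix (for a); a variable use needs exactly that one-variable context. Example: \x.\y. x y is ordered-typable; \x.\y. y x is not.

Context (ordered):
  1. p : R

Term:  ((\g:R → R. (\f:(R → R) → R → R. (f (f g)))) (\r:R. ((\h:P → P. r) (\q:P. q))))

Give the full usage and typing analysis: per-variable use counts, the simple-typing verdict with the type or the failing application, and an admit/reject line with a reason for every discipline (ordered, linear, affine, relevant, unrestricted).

counts: p: 0; g [bound]: 1; f [bound]: 2; r [bound]: 1; h [bound]: 0; q [bound]: 1
order of uses: f, f, g, r, q
typing: well-typed — term : ((R → R) → R → R) → R → R
ordered: ✗ — uses contraction: f ×2; unused: p, h — weakening required
linear: ✗ — uses contraction: f ×2; unused: p, h — weakening required
affine: ✗ — uses contraction: f ×2
relevant: ✗ — unused: p, h — weakening required
unrestricted: ✓ — type-checks (((R → R) → R → R) → R → R) and nothing is barred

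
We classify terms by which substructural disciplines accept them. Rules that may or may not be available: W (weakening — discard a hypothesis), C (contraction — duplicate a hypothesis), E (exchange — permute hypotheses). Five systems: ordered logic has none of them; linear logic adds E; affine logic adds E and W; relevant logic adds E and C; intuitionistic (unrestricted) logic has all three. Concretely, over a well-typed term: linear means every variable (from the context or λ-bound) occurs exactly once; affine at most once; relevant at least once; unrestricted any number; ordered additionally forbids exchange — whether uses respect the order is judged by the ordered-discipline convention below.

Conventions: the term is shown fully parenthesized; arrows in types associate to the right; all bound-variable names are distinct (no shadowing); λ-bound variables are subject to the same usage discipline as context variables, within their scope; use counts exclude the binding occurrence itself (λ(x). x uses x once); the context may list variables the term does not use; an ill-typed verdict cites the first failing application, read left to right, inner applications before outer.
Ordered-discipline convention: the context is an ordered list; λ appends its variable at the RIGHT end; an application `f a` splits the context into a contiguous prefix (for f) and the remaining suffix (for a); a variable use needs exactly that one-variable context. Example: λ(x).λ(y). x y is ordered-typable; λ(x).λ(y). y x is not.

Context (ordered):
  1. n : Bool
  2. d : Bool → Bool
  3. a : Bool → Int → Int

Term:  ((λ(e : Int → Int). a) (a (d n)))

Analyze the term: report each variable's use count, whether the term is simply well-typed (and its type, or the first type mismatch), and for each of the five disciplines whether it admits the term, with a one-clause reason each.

usage: n: 1×; d: 1×; a: 2×; e (λ-bound): 0×
use order (left to right): a, a, d, n
typing: ✓ — Bool → Int → Int
ordered: ✗ — uses contraction: a ×2; e left unused
linear: ✗ — uses contraction: a ×2; e left unused
affine: ✗ — uses contraction: a ×2
relevant: ✗ — e left unused
unrestricted: ✓ — typability at Bool → Int → Int is all that's needed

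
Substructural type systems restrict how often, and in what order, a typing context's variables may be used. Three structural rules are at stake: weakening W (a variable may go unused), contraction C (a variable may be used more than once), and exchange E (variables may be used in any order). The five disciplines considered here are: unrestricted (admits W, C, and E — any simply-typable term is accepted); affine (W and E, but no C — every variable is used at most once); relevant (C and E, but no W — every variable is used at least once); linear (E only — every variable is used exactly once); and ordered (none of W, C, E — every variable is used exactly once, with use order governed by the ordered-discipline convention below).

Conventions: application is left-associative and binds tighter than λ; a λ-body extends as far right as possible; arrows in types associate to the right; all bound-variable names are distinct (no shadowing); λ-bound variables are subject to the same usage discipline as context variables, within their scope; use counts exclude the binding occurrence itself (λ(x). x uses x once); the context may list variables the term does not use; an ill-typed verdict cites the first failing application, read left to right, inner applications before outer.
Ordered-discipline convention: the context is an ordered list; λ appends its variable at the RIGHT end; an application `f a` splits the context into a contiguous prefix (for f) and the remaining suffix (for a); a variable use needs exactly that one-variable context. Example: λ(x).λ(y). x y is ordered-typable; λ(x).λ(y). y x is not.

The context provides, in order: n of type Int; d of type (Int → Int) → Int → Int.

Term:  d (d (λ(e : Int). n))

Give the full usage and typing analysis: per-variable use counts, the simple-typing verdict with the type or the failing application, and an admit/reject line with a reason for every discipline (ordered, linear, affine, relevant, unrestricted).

variable uses: n ×1, d ×2, e (λ-bound) ×0
left-to-right use order: d, d, n
typing: well-typed — term : Int → Int
ordered: ✗ — d ×2 used more than once (contraction); e never used (weakening)
linear: ✗ — d ×2 used more than once (contraction); e never used (weakening)
affine: ✗ — d ×2 used more than once (contraction)
relevant: ✗ — e never used (weakening)
unrestricted: ✓ — well-typed at Int → Int; no restrictions here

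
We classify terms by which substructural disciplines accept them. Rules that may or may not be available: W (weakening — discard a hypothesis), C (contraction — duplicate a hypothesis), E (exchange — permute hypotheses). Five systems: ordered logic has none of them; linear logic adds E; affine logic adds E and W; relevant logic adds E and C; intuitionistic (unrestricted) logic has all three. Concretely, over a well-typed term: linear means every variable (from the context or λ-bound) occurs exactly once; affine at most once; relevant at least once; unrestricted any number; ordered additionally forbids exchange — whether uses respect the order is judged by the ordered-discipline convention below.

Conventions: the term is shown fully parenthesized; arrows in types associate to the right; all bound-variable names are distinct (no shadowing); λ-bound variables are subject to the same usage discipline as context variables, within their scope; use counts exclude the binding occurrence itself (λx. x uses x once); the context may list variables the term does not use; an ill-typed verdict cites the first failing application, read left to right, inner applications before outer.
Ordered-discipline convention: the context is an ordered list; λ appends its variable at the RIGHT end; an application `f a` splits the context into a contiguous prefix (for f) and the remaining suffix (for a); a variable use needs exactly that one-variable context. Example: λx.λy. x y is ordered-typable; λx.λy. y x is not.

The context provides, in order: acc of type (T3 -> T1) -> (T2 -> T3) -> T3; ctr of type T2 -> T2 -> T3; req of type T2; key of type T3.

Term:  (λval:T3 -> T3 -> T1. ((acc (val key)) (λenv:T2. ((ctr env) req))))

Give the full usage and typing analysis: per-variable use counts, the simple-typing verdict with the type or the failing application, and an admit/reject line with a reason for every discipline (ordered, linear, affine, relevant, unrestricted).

usage: acc=1, ctr=1, req=1, key=1, val (bound)=1, env (bound)=1
order of uses: acc, val, key, ctr, env, req
typing: ✓ — (T3 -> T3 -> T1) -> T3
ordered ✗ (no contiguous prefix/suffix split fits acc, val, key, ctr, env, req)
linear ✓ (exactly-once usage across acc, ctr, req, key, val, env)
affine ✓ (acc, ctr, req, key, val, env: no repeats, contraction unneeded)
relevant ✓ (at least one use each (acc, ctr, req, key, val, env))
unrestricted ✓ (typability at (T3 -> T3 -> T1) -> T3 is all that's needed)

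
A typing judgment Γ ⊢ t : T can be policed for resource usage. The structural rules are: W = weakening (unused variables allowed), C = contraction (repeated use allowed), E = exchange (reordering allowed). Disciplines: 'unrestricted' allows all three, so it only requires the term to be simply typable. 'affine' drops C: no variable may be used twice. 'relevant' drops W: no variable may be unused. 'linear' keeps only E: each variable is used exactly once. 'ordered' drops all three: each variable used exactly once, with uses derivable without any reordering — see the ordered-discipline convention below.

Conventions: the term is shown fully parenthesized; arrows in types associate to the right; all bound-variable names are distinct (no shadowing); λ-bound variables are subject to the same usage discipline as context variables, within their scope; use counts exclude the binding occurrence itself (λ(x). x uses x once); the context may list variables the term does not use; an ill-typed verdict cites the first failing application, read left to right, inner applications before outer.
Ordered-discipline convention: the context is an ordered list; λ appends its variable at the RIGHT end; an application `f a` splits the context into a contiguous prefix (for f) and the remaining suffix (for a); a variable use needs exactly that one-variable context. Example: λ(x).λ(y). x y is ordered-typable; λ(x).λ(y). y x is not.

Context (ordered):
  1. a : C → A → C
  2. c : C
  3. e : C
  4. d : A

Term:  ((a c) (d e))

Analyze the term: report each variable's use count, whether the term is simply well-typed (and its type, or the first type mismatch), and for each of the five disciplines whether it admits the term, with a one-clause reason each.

use counts: a: 1×; c: 1×; e: 1×; d: 1×
uses in reading order: a, c, d, e
typing: ill-typed: applying a non-function (A)
ordered: ✗, the type mismatch rejects it
linear: ✗, not simply typable
affine: ✗, fails simple typing
relevant: ✗, a type mismatch blocks all five
unrestricted: ✗, the type mismatch rejects it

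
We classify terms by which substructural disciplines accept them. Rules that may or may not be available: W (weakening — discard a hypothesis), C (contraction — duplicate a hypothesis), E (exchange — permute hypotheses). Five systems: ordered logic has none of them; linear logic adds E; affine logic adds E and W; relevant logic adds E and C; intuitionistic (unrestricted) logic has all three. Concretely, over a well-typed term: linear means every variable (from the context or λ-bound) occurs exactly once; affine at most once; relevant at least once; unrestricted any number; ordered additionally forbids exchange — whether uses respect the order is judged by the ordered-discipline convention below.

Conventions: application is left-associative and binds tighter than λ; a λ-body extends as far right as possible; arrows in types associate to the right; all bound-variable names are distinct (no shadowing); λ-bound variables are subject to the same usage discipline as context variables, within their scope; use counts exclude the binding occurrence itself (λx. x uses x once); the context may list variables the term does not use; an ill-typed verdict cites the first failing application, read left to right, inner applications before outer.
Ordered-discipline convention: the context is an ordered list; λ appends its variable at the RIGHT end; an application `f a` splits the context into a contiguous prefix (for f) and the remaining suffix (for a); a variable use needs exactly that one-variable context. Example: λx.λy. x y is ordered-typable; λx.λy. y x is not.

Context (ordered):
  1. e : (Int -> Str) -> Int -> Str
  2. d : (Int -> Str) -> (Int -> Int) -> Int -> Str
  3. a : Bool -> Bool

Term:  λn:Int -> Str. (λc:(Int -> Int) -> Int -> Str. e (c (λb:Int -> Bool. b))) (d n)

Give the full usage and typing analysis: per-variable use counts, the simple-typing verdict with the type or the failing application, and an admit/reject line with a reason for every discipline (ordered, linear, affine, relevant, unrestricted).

use counts: e: 1, d: 1, a: 0, n (bound): 1, c (bound): 1, b (bound): 1
left-to-right use order: e, c, b, d, n
typing: ill-typed: a function awaiting Int -> Int gets (Int -> Bool) -> Int -> Bool
ordered: ✗ — a type mismatch blocks all five
linear: ✗ — the type mismatch rejects it
affine: ✗ — not simply typable
relevant: ✗ — fails simple typing
unrestricted: ✗ — a type mismatch blocks all five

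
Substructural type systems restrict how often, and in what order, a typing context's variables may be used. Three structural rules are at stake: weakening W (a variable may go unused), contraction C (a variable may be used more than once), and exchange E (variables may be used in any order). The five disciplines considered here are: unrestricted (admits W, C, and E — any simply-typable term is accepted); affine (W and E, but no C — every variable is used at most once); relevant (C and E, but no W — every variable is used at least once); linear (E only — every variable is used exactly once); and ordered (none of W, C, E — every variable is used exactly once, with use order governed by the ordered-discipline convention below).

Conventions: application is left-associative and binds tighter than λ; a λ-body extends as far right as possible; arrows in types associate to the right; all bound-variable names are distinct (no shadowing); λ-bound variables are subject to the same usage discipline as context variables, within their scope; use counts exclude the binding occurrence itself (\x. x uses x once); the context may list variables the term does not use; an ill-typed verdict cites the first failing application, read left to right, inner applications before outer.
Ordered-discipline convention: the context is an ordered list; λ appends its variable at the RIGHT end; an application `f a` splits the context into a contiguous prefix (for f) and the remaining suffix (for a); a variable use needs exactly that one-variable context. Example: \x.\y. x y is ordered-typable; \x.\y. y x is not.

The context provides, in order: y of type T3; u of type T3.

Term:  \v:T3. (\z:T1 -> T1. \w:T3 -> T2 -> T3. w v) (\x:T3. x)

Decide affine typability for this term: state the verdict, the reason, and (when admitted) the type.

no — the type mismatch rejects it
counts: y: 0×, u: 0×, v (bound): 1×, z (bound): 0×, w (bound): 1×, x (bound): 1×
use order (left to right): w, v, x
typing: ill-typed: argument of type T3 -> T3 where T1 -> T1 is required
per-discipline verdicts: ordered ✗; linear ✗; affine ✗; relevant ✗; unrestricted ✗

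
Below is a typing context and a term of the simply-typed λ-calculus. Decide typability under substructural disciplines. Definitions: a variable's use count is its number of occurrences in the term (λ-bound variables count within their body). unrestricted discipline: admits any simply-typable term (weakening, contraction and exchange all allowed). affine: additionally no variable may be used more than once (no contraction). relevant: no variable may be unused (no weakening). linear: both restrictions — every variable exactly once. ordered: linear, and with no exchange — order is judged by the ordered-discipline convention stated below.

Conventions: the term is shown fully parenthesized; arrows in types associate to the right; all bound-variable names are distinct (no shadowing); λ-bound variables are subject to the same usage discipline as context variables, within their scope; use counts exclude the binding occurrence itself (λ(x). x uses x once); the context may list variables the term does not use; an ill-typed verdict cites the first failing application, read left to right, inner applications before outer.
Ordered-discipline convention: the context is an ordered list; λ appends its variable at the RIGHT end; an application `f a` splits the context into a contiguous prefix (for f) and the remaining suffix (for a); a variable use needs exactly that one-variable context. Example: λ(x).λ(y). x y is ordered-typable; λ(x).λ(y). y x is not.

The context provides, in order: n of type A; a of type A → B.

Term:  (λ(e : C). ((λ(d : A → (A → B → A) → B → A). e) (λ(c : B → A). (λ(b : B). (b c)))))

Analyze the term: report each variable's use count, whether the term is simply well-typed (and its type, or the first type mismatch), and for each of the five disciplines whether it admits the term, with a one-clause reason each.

use counts: n: 0, a: 0, e (bound): 1, d (bound): 0, c (bound): 1, b (bound): 1
left-to-right use order: e, b, c
typing: ill-typed: can't apply a value of type B
ordered ✗ (not simply typable)
linear ✗ (fails simple typing)
affine ✗ (a type mismatch blocks all five)
relevant ✗ (the type mismatch rejects it)
unrestricted ✗ (not simply typable)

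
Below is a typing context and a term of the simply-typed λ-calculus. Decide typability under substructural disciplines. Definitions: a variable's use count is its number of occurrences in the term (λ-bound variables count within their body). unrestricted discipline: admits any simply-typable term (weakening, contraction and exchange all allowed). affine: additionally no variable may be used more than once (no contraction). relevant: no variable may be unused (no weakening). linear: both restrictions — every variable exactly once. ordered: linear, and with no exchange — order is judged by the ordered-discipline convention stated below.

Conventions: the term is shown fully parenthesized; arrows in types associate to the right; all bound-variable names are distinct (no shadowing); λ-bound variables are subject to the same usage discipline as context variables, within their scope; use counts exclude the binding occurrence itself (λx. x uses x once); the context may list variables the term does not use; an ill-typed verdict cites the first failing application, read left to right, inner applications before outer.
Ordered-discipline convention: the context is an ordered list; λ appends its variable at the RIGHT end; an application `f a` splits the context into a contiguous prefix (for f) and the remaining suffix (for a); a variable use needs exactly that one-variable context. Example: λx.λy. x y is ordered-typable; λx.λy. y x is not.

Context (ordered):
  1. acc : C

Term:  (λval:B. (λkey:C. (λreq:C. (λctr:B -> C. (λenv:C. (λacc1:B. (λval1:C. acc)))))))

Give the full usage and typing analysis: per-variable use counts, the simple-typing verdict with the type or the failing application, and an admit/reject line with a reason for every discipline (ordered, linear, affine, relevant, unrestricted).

use counts: acc=1; val [bound]=0; key [bound]=0; req [bound]=0; ctr [bound]=0; env [bound]=0; acc1 [bound]=0; val1 [bound]=0
order of uses: acc
typing: well-typed at B -> C -> C -> (B -> C) -> C -> B -> C -> C
ordered: ✗ — val, key, req, ctr, env, acc1, val1 never used (weakening)
linear: ✗ — val, key, req, ctr, env, acc1, val1 never used (weakening)
affine: ✓ — at most one use each (acc, val, key, req, ctr, env, acc1, val1)
relevant: ✗ — val, key, req, ctr, env, acc1, val1 never used (weakening)
unrestricted: ✓ — simply typable at B -> C -> C -> (B -> C) -> C -> B -> C -> C; W, C, E all held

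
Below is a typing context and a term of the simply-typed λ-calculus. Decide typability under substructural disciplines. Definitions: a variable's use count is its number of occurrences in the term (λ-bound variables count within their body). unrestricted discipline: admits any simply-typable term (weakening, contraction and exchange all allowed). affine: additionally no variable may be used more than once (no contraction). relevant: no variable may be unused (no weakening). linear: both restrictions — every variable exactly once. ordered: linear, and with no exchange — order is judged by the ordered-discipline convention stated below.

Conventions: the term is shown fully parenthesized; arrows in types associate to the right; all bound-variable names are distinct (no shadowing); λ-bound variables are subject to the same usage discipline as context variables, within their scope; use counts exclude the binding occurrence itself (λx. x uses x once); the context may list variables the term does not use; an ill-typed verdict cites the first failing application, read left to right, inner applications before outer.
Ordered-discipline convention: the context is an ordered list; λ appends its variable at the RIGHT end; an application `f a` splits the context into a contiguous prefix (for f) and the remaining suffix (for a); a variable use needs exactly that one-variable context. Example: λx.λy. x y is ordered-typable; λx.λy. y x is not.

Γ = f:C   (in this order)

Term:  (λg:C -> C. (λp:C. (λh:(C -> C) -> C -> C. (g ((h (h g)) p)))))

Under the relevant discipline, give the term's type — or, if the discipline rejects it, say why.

not well-typed under relevant — f left unused
usage: f: 0; g (bound): 2; p (bound): 1; h (bound): 2
order of uses: g, h, h, g, p
typing: well-typed — term : (C -> C) -> C -> ((C -> C) -> C -> C) -> C
across the five disciplines: ordered ✗, linear ✗, affine ✗, relevant ✗, unrestricted ✓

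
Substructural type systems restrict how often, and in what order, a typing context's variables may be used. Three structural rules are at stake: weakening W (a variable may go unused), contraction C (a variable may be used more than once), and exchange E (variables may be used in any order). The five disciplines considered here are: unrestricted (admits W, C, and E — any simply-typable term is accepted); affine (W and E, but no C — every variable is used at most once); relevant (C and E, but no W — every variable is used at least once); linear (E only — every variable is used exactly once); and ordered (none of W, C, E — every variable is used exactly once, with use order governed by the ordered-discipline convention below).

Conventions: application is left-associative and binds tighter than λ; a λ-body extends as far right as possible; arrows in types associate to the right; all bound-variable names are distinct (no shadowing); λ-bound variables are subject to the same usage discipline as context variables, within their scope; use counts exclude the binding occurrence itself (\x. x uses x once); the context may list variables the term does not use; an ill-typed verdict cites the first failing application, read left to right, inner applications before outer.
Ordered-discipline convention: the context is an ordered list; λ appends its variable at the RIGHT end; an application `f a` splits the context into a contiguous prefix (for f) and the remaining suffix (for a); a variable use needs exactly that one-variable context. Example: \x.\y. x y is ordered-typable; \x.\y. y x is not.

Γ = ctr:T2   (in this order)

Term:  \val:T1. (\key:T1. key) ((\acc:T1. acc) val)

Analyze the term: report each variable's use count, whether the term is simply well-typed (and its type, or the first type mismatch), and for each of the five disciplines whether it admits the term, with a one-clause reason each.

counts: ctr: 0×; val (bound): 1×; key (bound): 1×; acc (bound): 1×
uses in reading order: key, acc, val
typing: ✓ — T1 → T1
ordered: ✗ — unused: ctr — weakening required
linear: ✗ — unused: ctr — weakening required
affine: ✓ — no duplicate uses among ctr, val, key, acc
relevant: ✗ — unused: ctr — weakening required
unrestricted: ✓ — type-checks (T1 → T1) and nothing is barred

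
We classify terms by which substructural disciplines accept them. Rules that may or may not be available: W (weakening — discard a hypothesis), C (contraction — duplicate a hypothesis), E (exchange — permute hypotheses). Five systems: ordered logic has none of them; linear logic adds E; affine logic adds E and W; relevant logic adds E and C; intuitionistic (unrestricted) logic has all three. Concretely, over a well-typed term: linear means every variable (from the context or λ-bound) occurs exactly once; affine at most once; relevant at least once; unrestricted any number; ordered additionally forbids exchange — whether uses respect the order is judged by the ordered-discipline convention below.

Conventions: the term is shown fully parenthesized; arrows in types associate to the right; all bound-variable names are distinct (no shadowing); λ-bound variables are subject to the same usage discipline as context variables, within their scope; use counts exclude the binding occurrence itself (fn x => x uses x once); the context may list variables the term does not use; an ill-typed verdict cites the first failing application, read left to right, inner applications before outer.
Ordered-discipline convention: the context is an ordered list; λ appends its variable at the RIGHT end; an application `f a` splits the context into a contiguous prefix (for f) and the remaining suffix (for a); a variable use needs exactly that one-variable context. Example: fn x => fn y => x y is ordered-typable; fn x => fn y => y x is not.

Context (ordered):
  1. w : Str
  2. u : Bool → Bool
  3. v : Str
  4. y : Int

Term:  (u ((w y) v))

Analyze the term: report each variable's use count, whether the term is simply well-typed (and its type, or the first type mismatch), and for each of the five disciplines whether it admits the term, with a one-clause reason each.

counts: w ×1; u ×1; v ×1; y ×1
order of uses: u, w, y, v
typing: ill-typed: applying a non-function (Str)
ordered ✗ (not simply typable)
linear ✗ (fails simple typing)
affine ✗ (a type mismatch blocks all five)
relevant ✗ (the type mismatch rejects it)
unrestricted ✗ (not simply typable)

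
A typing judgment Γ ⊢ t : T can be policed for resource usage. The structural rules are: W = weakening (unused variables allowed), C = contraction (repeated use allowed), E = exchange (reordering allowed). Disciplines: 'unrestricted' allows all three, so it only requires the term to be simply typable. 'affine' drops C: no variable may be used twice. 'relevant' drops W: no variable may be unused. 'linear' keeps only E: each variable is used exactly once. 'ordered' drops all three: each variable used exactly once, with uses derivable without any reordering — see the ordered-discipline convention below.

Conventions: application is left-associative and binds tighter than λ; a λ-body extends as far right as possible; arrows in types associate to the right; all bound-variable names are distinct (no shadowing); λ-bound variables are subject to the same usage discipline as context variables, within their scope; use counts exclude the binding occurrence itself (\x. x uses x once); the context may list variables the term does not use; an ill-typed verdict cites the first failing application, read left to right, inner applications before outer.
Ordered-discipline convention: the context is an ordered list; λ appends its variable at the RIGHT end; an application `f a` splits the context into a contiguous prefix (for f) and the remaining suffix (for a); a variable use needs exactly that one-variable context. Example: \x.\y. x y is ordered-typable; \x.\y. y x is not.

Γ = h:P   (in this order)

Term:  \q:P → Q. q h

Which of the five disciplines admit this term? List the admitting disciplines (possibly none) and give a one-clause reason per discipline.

admitted by: linear, affine, relevant, unrestricted
variable uses: h: 1×, q (bound): 1×
left-to-right use order: q, h
typing: well-typed — term : (P → Q) → Q
ordered: ✗ — use order q, h needs exchange
linear: ✓ — single use per variable (h, q)
affine: ✓ — at most one use each (h, q)
relevant: ✓ — h, q: all used, weakening unneeded
unrestricted: ✓ — simply typable at (P → Q) → Q; W, C, E all held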